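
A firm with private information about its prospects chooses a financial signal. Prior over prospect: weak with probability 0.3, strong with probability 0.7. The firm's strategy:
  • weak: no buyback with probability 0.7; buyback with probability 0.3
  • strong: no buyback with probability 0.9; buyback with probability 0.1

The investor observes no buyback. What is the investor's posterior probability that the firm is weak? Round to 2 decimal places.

0.25

P(no buyback) = 0.3·0.7 + 0.7·0.9 = 0.84
P(weak | no buyback) = (0.3·0.7) / 0.84 = 0.21 / 0.84 = 0.25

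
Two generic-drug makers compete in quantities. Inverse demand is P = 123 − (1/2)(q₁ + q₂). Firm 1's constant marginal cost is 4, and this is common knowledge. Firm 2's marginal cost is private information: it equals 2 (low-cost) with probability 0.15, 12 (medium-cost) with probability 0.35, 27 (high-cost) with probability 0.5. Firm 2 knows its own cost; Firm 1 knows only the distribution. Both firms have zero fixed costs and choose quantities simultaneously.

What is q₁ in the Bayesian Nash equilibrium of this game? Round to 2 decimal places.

Type-c best response for Firm 2: q₂(c) = (123 − c) − q₁/2.
Firm 1 maximizes expected profit; its first-order condition is 123 − q₁ − (1/2)E[q₂] − 4 = 0.
Substituting E[q₂] and solving: E[c₂] = 18, so q₁ = (123 − 2·4 + 18)/(3/2) = 88.6667.

88.67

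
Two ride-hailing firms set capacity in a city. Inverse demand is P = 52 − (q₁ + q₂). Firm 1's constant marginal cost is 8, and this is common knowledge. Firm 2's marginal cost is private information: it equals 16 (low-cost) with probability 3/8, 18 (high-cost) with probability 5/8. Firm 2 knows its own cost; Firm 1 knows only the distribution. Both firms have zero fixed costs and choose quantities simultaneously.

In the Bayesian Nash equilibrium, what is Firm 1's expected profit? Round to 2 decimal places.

315.06

Type-c best response for Firm 2: q₂(c) = (52 − c)/2 − q₁/2.
Firm 1 maximizes expected profit; its first-order condition is 52 − 2q₁ − E[q₂] − 8 = 0.
Substituting E[q₂] and solving: E[c₂] = 17.25, so q₁ = (52 − 2·8 + 17.25)/3 = 17.75.
E[P] = 52 − (q₁ + E[q₂]) = 25.75; Firm 1's expected profit = (E[P] − 8)·q₁ = (25.75 − 8)·17.75 = 315.062.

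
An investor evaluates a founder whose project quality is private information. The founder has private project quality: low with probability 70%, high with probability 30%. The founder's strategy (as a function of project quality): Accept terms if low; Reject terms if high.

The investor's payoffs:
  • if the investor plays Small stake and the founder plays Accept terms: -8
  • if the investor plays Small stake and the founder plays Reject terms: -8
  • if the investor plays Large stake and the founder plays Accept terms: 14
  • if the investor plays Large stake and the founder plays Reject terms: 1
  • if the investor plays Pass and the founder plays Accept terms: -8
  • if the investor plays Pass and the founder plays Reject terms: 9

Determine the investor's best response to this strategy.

Large stake

Compute the investor's expected payoff for each action, taking the expectation over the founder's type.
E[Small stake] = 0.7·(-8) + 0.3·(-8) = -8
E[Large stake] = 0.7·(14) + 0.3·(1) = 10.1
E[Pass] = 0.7·(-8) + 0.3·(9) = -2.9
Best response: Large stake (10.1 is the largest).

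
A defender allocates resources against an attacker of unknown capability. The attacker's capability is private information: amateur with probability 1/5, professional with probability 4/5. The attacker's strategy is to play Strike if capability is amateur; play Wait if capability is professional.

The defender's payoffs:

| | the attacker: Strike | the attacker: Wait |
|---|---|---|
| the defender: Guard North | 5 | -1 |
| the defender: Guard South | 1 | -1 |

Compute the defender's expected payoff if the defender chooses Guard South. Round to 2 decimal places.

-0.60

E[Guard South] = 1/5·1 + 4/5·(-1) = 1/5 + (-4/5) = -3/5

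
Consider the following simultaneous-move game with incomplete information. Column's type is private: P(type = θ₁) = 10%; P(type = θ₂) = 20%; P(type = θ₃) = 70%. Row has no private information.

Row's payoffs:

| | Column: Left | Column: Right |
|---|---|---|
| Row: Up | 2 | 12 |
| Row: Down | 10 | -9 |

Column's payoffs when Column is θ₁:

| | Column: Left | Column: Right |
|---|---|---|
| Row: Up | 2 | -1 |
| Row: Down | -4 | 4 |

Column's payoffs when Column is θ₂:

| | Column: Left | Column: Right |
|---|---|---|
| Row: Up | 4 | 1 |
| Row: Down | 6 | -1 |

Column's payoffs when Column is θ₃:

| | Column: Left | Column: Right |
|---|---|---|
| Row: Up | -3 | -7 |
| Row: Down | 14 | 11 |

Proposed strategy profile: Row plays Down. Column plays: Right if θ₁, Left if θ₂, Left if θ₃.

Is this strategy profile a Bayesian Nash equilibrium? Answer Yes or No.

Yes

Row plays Down: E[Down] = 0.1·(-9) + 0.2·(10) + 0.7·(10) = 8.1; E[Up] = 3. Best-responding. ✓
Column (type θ₁), facing Down: Left gives -4, Right gives 4. Proposed Right is best. ✓
Column (type θ₂), facing Down: Left gives 6, Right gives -1. Proposed Left is best. ✓
Column (type θ₃), facing Down: Left gives 14, Right gives 11. Proposed Left is best. ✓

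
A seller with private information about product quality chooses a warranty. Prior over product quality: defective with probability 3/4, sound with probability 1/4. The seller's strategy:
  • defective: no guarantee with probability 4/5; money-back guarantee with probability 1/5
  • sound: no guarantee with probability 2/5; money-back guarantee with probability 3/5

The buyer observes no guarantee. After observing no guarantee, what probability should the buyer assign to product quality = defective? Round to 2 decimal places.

P(no guarantee) = (3/4)·(4/5) + (1/4)·(2/5) = 7/10
P(defective | no guarantee) = ((3/4)·(4/5)) / (7/10) = (3/5) / (7/10) = 6/7

0.86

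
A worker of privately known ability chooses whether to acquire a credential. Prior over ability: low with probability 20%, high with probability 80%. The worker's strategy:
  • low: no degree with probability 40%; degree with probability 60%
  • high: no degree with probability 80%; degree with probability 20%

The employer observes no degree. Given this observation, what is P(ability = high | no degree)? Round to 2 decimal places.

0.89

P(no degree) = 0.2·0.4 + 0.8·0.8 = 0.72
P(high | no degree) = (0.8·0.8) / 0.72 = 0.64 / 0.72 = 0.888889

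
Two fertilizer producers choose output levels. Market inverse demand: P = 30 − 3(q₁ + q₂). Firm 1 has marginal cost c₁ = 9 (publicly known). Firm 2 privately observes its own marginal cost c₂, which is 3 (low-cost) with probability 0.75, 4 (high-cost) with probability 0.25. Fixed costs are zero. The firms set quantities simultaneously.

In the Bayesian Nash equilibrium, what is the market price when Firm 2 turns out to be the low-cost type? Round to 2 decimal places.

Type-c best response for Firm 2: q₂(c) = (30 − c)/6 − q₁/2.
Firm 1 maximizes expected profit; its first-order condition is 30 − 6q₁ − 3E[q₂] − 9 = 0.
Substituting E[q₂] and solving: E[c₂] = 3.25, so q₁ = (30 − 2·9 + 3.25)/9 = 1.69444.
q₂(low-cost) = 3.65278, so P = 30 − 3·(1.69444 + 3.65278) = 13.9583.

13.96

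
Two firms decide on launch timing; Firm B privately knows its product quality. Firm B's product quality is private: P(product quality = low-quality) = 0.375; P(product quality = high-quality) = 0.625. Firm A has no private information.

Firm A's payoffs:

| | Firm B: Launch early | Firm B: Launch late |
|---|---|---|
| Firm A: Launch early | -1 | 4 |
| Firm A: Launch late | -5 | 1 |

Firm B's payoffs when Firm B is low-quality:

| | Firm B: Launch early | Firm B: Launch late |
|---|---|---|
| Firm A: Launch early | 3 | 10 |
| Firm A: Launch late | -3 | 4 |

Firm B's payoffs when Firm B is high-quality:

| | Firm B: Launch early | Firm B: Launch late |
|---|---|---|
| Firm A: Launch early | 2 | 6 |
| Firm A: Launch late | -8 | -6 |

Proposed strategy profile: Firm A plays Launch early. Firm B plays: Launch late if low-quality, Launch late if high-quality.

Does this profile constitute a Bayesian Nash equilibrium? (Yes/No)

Firm A plays Launch early: E[Launch early] = 0.375·(4) + 0.625·(4) = 4; E[Launch late] = 1. Best-responding. ✓
Firm B (product quality low-quality), facing Launch early: Launch early gives 3, Launch late gives 10. Proposed Launch late is best. ✓
Firm B (product quality high-quality), facing Launch early: Launch early gives 2, Launch late gives 6. Proposed Launch late is best. ✓

Yes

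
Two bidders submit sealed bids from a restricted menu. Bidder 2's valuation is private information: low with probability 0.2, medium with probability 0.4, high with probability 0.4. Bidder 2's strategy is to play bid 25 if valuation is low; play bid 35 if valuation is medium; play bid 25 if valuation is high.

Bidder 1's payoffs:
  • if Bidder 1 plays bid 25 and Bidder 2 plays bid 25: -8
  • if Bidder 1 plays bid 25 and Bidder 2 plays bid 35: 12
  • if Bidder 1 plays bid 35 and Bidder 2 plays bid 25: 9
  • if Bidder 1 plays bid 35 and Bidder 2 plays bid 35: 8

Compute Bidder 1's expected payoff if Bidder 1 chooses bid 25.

0

Take the expectation over Bidder 2's valuation, weighting each type's action by its prior probability.
E[bid 25] = 0.2·(-8) + 0.4·12 + 0.4·(-8) = (-1.6) + 4.8 + (-3.2) = 0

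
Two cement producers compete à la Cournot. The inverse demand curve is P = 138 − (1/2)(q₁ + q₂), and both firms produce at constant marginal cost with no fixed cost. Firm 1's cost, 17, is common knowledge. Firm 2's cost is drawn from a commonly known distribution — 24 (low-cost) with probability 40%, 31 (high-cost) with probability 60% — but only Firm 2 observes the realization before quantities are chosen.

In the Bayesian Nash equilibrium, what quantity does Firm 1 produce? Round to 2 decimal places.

88.13

Type-c best response for Firm 2: q₂(c) = (138 − c) − q₁/2.
Firm 1 maximizes expected profit; its first-order condition is 138 − q₁ − (1/2)E[q₂] − 17 = 0.
Substituting E[q₂] and solving: E[c₂] = 28.2, so q₁ = (138 − 2·17 + 28.2)/(3/2) = 88.1333.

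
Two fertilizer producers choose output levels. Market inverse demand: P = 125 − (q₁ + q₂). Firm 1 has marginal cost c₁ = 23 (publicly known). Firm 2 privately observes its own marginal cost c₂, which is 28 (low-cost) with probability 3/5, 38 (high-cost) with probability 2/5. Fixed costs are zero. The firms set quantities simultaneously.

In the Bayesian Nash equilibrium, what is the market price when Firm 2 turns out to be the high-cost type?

Type-c best response for Firm 2: q₂(c) = (125 − c)/2 − q₁/2.
Firm 1 maximizes expected profit; its first-order condition is 125 − 2q₁ − E[q₂] − 23 = 0.
Substituting E[q₂] and solving: E[c₂] = 32, so q₁ = (125 − 2·23 + 32)/3 = 37.
q₂(high-cost) = 25, so P = 125 − (37 + 25) = 63.

63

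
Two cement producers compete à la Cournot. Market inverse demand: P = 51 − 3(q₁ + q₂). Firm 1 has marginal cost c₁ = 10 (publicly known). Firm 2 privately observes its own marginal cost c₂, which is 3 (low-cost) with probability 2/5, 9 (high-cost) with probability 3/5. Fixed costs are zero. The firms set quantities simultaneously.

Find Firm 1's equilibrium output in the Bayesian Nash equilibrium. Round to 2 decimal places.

4.18

Type-c best response for Firm 2: q₂(c) = (51 − c)/6 − q₁/2.
Firm 1 maximizes expected profit; its first-order condition is 51 − 6q₁ − 3E[q₂] − 10 = 0.
Substituting E[q₂] and solving: E[c₂] = 6.6, so q₁ = (51 − 2·10 + 6.6)/9 = 4.17778.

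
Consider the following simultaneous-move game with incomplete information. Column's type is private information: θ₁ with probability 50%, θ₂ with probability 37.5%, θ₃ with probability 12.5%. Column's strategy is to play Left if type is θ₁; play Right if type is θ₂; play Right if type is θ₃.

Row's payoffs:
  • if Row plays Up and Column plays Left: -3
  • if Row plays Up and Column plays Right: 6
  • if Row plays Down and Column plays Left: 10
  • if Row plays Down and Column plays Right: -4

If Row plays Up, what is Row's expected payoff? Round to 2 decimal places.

1.50

Take the expectation over Column's type, weighting each type's action by its prior probability.
E[Up] = 0.5·(-3) + 0.375·6 + 0.125·6 = (-1.5) + 2.25 + 0.75 = 1.5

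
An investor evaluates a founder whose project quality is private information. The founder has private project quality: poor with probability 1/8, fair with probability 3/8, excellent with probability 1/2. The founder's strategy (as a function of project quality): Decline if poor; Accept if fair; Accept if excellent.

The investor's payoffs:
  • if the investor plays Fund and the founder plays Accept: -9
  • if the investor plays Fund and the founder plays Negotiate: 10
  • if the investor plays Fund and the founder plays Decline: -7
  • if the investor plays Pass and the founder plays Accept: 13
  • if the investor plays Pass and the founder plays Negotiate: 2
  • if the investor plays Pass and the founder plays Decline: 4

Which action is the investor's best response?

Compute the investor's expected payoff for each action, taking the expectation over the founder's type.
E[Fund] = 1/8·(-7) + 3/8·(-9) + 1/2·(-9) = -35/4
E[Pass] = 1/8·(4) + 3/8·(13) + 1/2·(13) = 95/8
Best response: Pass (95/8 is the largest).

Pass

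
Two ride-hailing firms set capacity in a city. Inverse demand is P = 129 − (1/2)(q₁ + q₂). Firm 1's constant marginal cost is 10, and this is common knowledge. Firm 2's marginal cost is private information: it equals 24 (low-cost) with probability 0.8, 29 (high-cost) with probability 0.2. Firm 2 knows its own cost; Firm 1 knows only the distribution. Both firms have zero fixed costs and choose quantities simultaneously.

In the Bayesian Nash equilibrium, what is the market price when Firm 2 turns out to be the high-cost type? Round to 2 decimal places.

Firm 2 with cost c maximizes (129 − (1/2)(q₁+q₂) − c)·q₂, giving q₂(c) = (129 − c − (1/2)q₁).
E[c₂] = 0.8·24 + 0.2·29 = 25
Firm 1's FOC against E[q₂] yields q₁ = (129 − 2·10 + E[c₂])/(3/2) = (129 − 20 + 25)/(3/2) = 89.3333.
q₂(high-cost) = 55.3333, so P = 129 − (1/2)·(89.3333 + 55.3333) = 56.6667.

56.67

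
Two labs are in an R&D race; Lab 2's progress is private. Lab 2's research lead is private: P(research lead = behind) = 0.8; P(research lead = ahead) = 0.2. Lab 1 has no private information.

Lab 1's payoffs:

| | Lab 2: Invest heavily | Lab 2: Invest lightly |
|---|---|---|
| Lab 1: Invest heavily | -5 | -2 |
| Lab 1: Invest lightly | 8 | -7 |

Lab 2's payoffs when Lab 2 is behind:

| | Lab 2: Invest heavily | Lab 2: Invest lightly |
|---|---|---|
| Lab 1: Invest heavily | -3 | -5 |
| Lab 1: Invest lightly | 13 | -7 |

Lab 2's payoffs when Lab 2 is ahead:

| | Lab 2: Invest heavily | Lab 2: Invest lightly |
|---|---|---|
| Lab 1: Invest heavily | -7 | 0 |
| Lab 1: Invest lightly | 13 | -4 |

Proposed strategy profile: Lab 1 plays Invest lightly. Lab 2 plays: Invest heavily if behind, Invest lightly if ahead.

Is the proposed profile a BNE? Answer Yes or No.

No

Lab 1 plays Invest lightly: E[Invest lightly] = 0.8·(8) + 0.2·(-7) = 5; E[Invest heavily] = -4.4. Best-responding. ✓
Lab 2 (research lead behind), facing Invest lightly: Invest heavily gives 13, Invest lightly gives -7. Proposed Invest heavily is best. ✓
Lab 2 (research lead ahead), facing Invest lightly: Invest heavily gives 13, Invest lightly gives -4. Proposed Invest lightly is not best — profitable deviation exists. ✗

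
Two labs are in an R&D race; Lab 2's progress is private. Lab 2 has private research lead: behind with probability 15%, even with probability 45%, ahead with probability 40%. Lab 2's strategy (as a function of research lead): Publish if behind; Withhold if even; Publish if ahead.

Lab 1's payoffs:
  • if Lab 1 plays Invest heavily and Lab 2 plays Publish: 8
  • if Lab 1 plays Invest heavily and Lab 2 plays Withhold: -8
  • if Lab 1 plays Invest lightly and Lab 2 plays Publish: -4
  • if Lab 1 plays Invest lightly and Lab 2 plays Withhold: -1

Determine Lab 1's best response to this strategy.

E[Invest heavily] = 0.15·(8) + 0.45·(-8) + 0.4·(8) = 0.8
E[Invest lightly] = 0.15·(-4) + 0.45·(-1) + 0.4·(-4) = -2.65
Best response: Invest heavily (0.8 is the largest).

Invest heavily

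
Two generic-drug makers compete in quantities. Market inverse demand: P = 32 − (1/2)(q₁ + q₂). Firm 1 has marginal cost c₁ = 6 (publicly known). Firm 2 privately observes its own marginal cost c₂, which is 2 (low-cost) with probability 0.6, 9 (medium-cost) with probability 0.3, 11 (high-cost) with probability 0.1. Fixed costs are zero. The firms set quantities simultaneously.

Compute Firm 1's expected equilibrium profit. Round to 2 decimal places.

138.89

Each type of Firm 2 best-responds to q₁; Firm 1 best-responds to the expected q₂ over Firm 2's types.
Firm 2 with cost c maximizes (32 − (1/2)(q₁+q₂) − c)·q₂, giving q₂(c) = (32 − c − (1/2)q₁).
E[c₂] = 0.6·2 + 0.3·9 + 0.1·11 = 5
Firm 1's FOC against E[q₂] yields q₁ = (32 − 2·6 + E[c₂])/(3/2) = (32 − 12 + 5)/(3/2) = 16.6667.
E[P] = 32 − (1/2)·(q₁ + E[q₂]) = 14.3333; Firm 1's expected profit = (E[P] − 6)·q₁ = (14.3333 − 6)·16.6667 = 138.889.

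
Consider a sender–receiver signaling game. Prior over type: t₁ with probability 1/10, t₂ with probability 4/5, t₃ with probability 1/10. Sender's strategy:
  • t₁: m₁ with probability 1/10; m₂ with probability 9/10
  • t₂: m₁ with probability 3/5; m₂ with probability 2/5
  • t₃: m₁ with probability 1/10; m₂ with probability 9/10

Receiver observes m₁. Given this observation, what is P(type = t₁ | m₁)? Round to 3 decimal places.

0.020

P(m₁) = (1/10)·(1/10) + (4/5)·(3/5) + (1/10)·(1/10) = 1/2
P(t₁ | m₁) = ((1/10)·(1/10)) / (1/2) = (1/100) / (1/2) = 1/50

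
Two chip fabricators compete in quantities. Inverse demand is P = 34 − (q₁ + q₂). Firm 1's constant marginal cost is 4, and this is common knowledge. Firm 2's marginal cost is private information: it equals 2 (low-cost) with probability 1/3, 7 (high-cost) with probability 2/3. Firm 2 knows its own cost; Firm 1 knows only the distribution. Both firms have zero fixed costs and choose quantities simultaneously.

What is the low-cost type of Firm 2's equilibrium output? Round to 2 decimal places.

Type-c best response for Firm 2: q₂(c) = (34 − c)/2 − q₁/2.
Firm 1 maximizes expected profit; its first-order condition is 34 − 2q₁ − E[q₂] − 4 = 0.
Substituting E[q₂] and solving: E[c₂] = 5.33333, so q₁ = (34 − 2·4 + 5.33333)/3 = 10.4444.
q₂(low-cost) = (34 − 2 − 10.4444)/2 = 10.7778.

10.78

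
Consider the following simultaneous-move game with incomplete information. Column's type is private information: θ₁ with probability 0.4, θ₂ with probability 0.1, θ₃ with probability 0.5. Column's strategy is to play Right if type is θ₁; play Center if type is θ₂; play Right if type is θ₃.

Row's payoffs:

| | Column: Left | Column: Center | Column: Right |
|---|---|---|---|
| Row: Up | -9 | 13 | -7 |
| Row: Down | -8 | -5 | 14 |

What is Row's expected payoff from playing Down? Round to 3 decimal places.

12.100

E[Down] = 0.4·14 + 0.1·(-5) + 0.5·14 = 5.6 + (-0.5) + 7 = 12.1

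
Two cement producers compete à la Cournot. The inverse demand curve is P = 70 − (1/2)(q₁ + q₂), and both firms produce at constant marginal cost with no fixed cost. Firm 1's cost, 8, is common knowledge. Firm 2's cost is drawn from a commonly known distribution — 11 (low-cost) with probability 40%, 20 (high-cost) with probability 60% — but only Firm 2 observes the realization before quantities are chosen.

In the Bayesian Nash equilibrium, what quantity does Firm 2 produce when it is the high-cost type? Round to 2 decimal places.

Type-c best response for Firm 2: q₂(c) = (70 − c) − q₁/2.
Firm 1 maximizes expected profit; its first-order condition is 70 − q₁ − (1/2)E[q₂] − 8 = 0.
Substituting E[q₂] and solving: E[c₂] = 16.4, so q₁ = (70 − 2·8 + 16.4)/(3/2) = 46.9333.
q₂(high-cost) = (70 − 20 − (1/2)·46.9333) = 26.5333.

26.53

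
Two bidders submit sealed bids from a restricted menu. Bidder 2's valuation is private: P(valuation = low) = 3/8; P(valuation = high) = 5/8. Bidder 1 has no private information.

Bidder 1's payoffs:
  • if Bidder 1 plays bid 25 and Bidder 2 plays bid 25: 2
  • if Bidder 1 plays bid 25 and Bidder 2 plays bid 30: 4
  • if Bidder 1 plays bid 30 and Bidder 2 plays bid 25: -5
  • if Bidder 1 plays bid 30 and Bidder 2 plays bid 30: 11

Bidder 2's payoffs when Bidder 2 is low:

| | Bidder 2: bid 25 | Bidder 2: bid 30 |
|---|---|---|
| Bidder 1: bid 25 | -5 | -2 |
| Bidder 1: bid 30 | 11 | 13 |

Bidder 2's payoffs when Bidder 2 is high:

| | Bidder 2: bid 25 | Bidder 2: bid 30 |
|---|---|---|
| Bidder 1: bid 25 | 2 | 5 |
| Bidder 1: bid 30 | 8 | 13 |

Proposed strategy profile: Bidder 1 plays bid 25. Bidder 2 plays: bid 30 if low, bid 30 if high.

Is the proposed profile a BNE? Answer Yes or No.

A profile is a BNE iff every type of every player is best-responding given beliefs about the other side.
Bidder 1 plays bid 25: E[bid 25] = 3/8·(4) + 5/8·(4) = 4; E[bid 30] = 11. Not best-responding. ✗
Bidder 2 (valuation low), facing bid 25: bid 25 gives -5, bid 30 gives -2. Proposed bid 30 is best. ✓
Bidder 2 (valuation high), facing bid 25: bid 25 gives 2, bid 30 gives 5. Proposed bid 30 is best. ✓

No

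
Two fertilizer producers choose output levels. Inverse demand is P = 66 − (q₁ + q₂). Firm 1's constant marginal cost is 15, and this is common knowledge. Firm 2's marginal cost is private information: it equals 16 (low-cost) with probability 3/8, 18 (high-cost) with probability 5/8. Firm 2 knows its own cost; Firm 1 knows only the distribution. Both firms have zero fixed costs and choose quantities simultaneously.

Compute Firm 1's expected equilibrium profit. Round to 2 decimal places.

Type-c best response for Firm 2: q₂(c) = (66 − c)/2 − q₁/2.
Firm 1 maximizes expected profit; its first-order condition is 66 − 2q₁ − E[q₂] − 15 = 0.
Substituting E[q₂] and solving: E[c₂] = 17.25, so q₁ = (66 − 2·15 + 17.25)/3 = 17.75.
E[P] = 66 − (q₁ + E[q₂]) = 32.75; Firm 1's expected profit = (E[P] − 15)·q₁ = (32.75 − 15)·17.75 = 315.062.

315.06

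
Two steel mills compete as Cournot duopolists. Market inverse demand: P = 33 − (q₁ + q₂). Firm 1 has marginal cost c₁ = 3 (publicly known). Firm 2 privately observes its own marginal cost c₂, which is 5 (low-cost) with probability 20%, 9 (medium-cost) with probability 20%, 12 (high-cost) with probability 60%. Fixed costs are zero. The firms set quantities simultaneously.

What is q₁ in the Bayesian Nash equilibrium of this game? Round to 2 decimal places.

Type-c best response for Firm 2: q₂(c) = (33 − c)/2 − q₁/2.
Firm 1 maximizes expected profit; its first-order condition is 33 − 2q₁ − E[q₂] − 3 = 0.
Substituting E[q₂] and solving: E[c₂] = 10, so q₁ = (33 − 2·3 + 10)/3 = 12.3333.

12.33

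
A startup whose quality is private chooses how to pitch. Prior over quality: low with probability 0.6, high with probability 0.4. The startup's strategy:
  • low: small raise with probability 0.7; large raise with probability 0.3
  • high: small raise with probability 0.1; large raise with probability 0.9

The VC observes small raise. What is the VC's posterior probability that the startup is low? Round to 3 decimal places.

0.913

P(small raise) = 0.6·0.7 + 0.4·0.1 = 0.46
P(low | small raise) = (0.6·0.7) / 0.46 = 0.42 / 0.46 = 0.913043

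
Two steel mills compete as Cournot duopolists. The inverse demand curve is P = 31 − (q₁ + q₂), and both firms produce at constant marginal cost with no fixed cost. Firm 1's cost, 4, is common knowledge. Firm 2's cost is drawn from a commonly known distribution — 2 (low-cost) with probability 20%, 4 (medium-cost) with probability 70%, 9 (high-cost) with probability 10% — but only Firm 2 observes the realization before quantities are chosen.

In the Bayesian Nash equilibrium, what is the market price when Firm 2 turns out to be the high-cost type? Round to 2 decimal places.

Type-c best response for Firm 2: q₂(c) = (31 − c)/2 − q₁/2.
Firm 1 maximizes expected profit; its first-order condition is 31 − 2q₁ − E[q₂] − 4 = 0.
Substituting E[q₂] and solving: E[c₂] = 4.1, so q₁ = (31 − 2·4 + 4.1)/3 = 9.03333.
q₂(high-cost) = 6.48333, so P = 31 − (9.03333 + 6.48333) = 15.4833.

15.48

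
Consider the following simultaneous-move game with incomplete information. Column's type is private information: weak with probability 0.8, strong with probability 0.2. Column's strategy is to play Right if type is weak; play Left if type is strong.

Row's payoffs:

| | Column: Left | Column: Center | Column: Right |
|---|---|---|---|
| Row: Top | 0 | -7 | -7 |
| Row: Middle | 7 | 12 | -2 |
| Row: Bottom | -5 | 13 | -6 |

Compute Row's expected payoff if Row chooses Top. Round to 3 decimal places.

E[Top] = 0.8·(-7) + 0.2·0 = (-5.6) + 0 = -5.6

-5.600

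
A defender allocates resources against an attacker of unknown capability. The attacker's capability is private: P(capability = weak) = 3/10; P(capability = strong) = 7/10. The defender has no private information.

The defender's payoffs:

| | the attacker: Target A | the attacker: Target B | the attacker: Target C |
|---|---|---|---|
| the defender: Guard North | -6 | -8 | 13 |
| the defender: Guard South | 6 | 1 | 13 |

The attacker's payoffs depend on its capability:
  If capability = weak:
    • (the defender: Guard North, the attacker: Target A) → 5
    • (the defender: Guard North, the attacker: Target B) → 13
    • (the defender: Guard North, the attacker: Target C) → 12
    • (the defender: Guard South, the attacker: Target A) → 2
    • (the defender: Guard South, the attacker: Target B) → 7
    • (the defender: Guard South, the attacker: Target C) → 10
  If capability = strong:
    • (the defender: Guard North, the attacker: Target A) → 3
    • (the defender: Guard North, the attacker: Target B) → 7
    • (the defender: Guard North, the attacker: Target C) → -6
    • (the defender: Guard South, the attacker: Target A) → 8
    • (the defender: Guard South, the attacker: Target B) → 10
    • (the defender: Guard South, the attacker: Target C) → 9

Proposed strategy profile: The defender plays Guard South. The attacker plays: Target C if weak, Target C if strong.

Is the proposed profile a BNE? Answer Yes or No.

No

The defender plays Guard South: E[Guard South] = 3/10·(13) + 7/10·(13) = 13; E[Guard North] = 13. Best-responding. ✓
The attacker (capability weak), facing Guard South: Target A gives 2, Target B gives 7, Target C gives 10. Proposed Target C is best. ✓
The attacker (capability strong), facing Guard South: Target A gives 8, Target B gives 10, Target C gives 9. Proposed Target C is not best — profitable deviation exists. ✗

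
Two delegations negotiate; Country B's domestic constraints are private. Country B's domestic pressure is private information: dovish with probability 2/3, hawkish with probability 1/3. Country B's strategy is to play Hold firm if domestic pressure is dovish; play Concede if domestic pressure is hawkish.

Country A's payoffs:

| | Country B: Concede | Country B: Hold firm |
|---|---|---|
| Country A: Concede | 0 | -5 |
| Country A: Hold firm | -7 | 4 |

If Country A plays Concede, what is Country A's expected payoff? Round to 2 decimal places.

-3.33

Take the expectation over Country B's domestic pressure, weighting each type's action by its prior probability.
E[Concede] = 2/3·(-5) + 1/3·0 = (-10/3) + 0 = -10/3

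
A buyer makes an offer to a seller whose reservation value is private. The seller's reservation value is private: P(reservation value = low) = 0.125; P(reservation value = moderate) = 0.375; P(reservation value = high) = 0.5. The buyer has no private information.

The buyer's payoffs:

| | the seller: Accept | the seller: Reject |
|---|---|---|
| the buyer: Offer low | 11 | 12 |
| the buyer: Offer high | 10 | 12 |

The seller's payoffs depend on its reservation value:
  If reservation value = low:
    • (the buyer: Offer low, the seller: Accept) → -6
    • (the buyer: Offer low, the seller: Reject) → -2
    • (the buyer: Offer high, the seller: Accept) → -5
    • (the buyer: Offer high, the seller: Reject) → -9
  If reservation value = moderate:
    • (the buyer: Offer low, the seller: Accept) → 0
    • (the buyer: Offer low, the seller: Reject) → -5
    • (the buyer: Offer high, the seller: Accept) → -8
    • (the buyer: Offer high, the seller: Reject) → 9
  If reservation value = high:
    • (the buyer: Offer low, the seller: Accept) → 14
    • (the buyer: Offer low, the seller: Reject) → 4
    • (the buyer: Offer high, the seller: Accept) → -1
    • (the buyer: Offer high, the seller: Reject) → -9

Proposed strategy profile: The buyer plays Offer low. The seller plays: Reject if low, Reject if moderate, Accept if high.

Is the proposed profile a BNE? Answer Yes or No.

No

The buyer plays Offer low: E[Offer low] = 0.125·(12) + 0.375·(12) + 0.5·(11) = 11.5; E[Offer high] = 11. Best-responding. ✓
The seller (reservation value low), facing Offer low: Accept gives -6, Reject gives -2. Proposed Reject is best. ✓
The seller (reservation value moderate), facing Offer low: Accept gives 0, Reject gives -5. Proposed Reject is not best — profitable deviation exists. ✗
The seller (reservation value high), facing Offer low: Accept gives 14, Reject gives 4. Proposed Accept is best. ✓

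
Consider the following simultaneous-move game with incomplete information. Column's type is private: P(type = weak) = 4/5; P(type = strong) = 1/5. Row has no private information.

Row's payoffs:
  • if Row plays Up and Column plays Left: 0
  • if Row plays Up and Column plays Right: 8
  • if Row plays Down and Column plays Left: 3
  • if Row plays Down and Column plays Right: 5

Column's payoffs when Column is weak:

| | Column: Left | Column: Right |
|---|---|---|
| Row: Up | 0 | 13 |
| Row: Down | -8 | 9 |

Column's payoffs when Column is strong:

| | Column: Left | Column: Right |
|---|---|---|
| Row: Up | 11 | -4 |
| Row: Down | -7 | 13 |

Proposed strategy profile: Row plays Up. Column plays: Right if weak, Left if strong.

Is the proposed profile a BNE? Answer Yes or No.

A profile is a BNE iff every type of every player is best-responding given beliefs about the other side.
Row plays Up: E[Up] = 4/5·(8) + 1/5·(0) = 32/5; E[Down] = 23/5. Best-responding. ✓
Column (type weak), facing Up: Left gives 0, Right gives 13. Proposed Right is best. ✓
Column (type strong), facing Up: Left gives 11, Right gives -4. Proposed Left is best. ✓

Yes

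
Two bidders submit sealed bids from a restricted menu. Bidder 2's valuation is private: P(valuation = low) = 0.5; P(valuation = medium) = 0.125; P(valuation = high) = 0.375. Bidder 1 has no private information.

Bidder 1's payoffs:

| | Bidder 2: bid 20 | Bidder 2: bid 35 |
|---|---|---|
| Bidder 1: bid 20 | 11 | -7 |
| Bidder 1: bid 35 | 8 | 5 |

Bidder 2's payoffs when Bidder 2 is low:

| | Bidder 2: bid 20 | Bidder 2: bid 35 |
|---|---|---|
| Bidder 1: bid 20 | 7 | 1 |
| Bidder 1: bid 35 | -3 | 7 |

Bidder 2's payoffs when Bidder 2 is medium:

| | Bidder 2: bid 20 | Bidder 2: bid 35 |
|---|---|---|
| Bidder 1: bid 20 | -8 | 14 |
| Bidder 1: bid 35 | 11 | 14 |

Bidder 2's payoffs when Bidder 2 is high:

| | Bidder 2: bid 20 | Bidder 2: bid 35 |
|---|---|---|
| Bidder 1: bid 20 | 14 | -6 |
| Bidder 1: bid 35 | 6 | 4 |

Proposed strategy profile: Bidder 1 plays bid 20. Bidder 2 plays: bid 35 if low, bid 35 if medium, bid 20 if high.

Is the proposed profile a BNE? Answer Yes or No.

No

A profile is a BNE iff every type of every player is best-responding given beliefs about the other side.
Bidder 1 plays bid 20: E[bid 20] = 0.5·(-7) + 0.125·(-7) + 0.375·(11) = -0.25; E[bid 35] = 6.125. Not best-responding. ✗
Bidder 2 (valuation low), facing bid 20: bid 20 gives 7, bid 35 gives 1. Proposed bid 35 is not best — profitable deviation exists. ✗
Bidder 2 (valuation medium), facing bid 20: bid 20 gives -8, bid 35 gives 14. Proposed bid 35 is best. ✓
Bidder 2 (valuation high), facing bid 20: bid 20 gives 14, bid 35 gives -6. Proposed bid 20 is best. ✓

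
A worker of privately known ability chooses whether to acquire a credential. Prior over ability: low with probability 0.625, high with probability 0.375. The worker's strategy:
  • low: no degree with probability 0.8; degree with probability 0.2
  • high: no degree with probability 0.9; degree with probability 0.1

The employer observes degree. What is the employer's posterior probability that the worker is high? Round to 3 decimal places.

0.231

P(degree) = 0.625·0.2 + 0.375·0.1 = 0.1625
P(high | degree) = (0.375·0.1) / 0.1625 = 0.0375 / 0.1625 = 0.230769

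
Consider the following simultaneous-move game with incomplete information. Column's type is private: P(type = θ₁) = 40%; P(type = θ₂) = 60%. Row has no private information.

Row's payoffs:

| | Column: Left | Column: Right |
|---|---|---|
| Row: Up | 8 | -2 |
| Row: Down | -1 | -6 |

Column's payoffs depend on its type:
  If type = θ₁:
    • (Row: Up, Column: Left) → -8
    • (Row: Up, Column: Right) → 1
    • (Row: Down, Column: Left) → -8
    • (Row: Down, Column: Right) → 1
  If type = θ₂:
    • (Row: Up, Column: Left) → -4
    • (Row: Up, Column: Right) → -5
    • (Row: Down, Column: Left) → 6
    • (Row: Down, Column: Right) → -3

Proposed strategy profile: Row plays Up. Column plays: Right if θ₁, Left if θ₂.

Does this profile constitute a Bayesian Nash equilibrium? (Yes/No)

Yes

Row plays Up: E[Up] = 0.4·(-2) + 0.6·(8) = 4; E[Down] = -3. Best-responding. ✓
Column (type θ₁), facing Up: Left gives -8, Right gives 1. Proposed Right is best. ✓
Column (type θ₂), facing Up: Left gives -4, Right gives -5. Proposed Left is best. ✓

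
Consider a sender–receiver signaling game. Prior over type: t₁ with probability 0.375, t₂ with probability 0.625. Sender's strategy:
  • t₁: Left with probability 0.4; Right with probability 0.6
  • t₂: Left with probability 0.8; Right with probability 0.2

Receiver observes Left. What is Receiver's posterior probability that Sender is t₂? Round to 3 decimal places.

0.769

Apply Bayes' rule using the sender's strategy as the likelihood.
P(Left) = 0.375·0.4 + 0.625·0.8 = 0.65
P(t₂ | Left) = (0.625·0.8) / 0.65 = 0.5 / 0.65 = 0.769231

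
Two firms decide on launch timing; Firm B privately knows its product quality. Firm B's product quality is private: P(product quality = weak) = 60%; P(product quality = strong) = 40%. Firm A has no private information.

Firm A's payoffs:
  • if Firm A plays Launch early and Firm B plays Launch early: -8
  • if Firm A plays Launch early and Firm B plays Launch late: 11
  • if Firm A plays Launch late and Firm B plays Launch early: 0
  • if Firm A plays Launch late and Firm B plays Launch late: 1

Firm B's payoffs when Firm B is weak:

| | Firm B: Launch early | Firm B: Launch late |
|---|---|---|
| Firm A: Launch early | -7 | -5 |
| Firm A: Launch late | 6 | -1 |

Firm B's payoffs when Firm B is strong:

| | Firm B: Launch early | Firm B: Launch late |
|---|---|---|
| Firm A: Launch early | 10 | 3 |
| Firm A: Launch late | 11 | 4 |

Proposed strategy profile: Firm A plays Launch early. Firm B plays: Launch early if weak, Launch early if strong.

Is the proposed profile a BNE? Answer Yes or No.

Firm A plays Launch early: E[Launch early] = 0.6·(-8) + 0.4·(-8) = -8; E[Launch late] = 0. Not best-responding. ✗
Firm B (product quality weak), facing Launch early: Launch early gives -7, Launch late gives -5. Proposed Launch early is not best — profitable deviation exists. ✗
Firm B (product quality strong), facing Launch early: Launch early gives 10, Launch late gives 3. Proposed Launch early is best. ✓

No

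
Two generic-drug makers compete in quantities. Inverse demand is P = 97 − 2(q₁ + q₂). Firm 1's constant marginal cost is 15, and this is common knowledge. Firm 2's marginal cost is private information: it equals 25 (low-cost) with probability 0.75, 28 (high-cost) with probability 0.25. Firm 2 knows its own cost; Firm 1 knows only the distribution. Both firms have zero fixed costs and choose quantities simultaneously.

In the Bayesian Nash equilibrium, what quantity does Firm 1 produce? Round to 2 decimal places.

15.46

Type-c best response for Firm 2: q₂(c) = (97 − c)/4 − q₁/2.
Firm 1 maximizes expected profit; its first-order condition is 97 − 4q₁ − 2E[q₂] − 15 = 0.
Substituting E[q₂] and solving: E[c₂] = 25.75, so q₁ = (97 − 2·15 + 25.75)/6 = 15.4583.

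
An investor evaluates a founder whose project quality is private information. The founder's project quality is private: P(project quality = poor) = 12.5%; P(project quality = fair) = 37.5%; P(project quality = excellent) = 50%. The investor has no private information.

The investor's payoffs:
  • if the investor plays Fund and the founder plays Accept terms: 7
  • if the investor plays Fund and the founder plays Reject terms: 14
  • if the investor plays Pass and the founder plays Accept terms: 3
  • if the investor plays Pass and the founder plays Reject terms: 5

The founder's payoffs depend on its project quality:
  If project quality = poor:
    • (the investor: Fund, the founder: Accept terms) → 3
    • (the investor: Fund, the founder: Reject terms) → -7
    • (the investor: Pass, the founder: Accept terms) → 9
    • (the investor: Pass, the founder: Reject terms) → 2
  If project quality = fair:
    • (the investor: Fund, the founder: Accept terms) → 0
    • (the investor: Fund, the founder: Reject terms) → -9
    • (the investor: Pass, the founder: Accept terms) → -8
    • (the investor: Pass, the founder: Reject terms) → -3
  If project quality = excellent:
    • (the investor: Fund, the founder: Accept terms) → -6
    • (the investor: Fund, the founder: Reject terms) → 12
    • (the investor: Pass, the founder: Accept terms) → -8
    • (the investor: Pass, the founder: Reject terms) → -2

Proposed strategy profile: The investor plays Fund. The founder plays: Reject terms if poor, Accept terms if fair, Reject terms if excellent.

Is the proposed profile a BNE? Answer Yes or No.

A profile is a BNE iff every type of every player is best-responding given beliefs about the other side.
The investor plays Fund: E[Fund] = 0.125·(14) + 0.375·(7) + 0.5·(14) = 11.375; E[Pass] = 4.25. Best-responding. ✓
The founder (project quality poor), facing Fund: Accept terms gives 3, Reject terms gives -7. Proposed Reject terms is not best — profitable deviation exists. ✗
The founder (project quality fair), facing Fund: Accept terms gives 0, Reject terms gives -9. Proposed Accept terms is best. ✓
The founder (project quality excellent), facing Fund: Accept terms gives -6, Reject terms gives 12. Proposed Reject terms is best. ✓

No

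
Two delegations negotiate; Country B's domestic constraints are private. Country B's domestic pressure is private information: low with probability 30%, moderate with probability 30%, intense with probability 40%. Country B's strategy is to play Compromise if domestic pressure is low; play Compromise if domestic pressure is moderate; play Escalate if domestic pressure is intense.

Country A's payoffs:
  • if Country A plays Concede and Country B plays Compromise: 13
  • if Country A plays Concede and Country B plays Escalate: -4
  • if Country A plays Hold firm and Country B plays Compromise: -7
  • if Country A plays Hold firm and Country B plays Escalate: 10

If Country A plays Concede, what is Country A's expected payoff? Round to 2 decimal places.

6.20

E[Concede] = 0.3·13 + 0.3·13 + 0.4·(-4) = 3.9 + 3.9 + (-1.6) = 6.2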